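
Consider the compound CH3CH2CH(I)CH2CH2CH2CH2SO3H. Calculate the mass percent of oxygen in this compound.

15.68%

Atom tally by fragment:
  CH3 → C:1 H:3
  CH2 → C:1 H:2
  CH(I) → C:1 H:1 I:1
  CH2 → C:1 H:2
  CH2 → C:1 H:2
  CH2 → C:1 H:2
  CH2SO3H → C:1 H:3 S:1 O:3
Element totals:
  C: 7
  H: 15
  I: 1
  O: 3
  S: 1
Molecular formula: C7H15IO3S.
Molar mass = 306.158 g/mol.
Mass from O: 3 × 15.999 = 47.997 g/mol.
%O = 47.997 / 306.158 × 100 = 15.68%.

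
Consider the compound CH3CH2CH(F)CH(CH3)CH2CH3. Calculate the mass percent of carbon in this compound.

Atom tally by fragment:
  CH3 → C:1 H:3
  CH2 → C:1 H:2
  CH(F) → C:1 H:1 F:1
  CH(CH3) → C:2 H:4
  CH2 → C:1 H:2
  CH3 → C:1 H:3
Element totals:
  C: 7
  H: 15
  F: 1
Molecular formula: C7H15F.
Molar mass = 118.195 g/mol.
Mass from C: 7 × 12.011 = 84.077 g/mol.
%C = 84.077 / 118.195 × 100 = 71.13%.

71.13%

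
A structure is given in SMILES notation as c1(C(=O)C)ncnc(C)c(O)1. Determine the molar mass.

Atom tally by fragment:
  pyrimidine ring core → C:4 H:4 N:2
  (− 3 ring H displaced by substituents)
  + COCH3 → C:2 H:3 O:1
  + CH3 → C:1 H:3
  + OH → O:1 H:1
Element totals:
  C: 7
  H: 8
  N: 2
  O: 2
Molecular formula: C7H8N2O2.
  M = 7(12.011) + 8(1.008) + 2(14.007) + 2(15.999)
    = 84.077 + 8.064 + 28.014 + 31.998 = 152.153

152.15 g/mol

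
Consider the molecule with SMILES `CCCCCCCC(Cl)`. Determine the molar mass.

Atom tally by fragment:
  CH3 → C:1 H:3
  CH2 → C:1 H:2
  CH2 → C:1 H:2
  CH2 → C:1 H:2
  CH2 → C:1 H:2
  CH2 → C:1 H:2
  CH2 → C:1 H:2
  CH2Cl → C:1 H:2 Cl:1
Element totals:
  C: 8
  H: 17
  Cl: 1
Molecular formula: C8H17Cl.
  M = 8(12.011) + 17(1.008) + 35.45
    = 96.088 + 17.136 + 35.450 = 148.674

148.67 g/mol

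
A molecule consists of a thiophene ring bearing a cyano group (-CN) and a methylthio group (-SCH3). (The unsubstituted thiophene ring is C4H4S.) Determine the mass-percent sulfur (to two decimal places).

41.31%

Atom tally by fragment:
  thiophene ring core → C:4 H:4 S:1
  (− 2 ring H displaced by substituents)
  + CN → C:1 N:1
  + SCH3 → C:1 H:3 S:1
Element totals:
  C: 6
  H: 5
  N: 1
  S: 2
Molecular formula: C6H5NS2.
Molar mass = 155.233 g/mol.
Mass from S: 2 × 32.06 = 64.120 g/mol.
%S = 64.120 / 155.233 × 100 = 41.31%.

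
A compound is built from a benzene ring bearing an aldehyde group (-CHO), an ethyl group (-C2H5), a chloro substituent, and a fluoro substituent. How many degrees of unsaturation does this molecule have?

5

Atom tally by fragment:
  benzene ring core → C:6 H:6
  (− 4 ring H displaced by substituents)
  + CHO → C:1 H:1 O:1
  + C2H5 → C:2 H:5
  + Cl → Cl:1
  + F → F:1
Element totals:
  C: 9
  H: 8
  Cl: 1
  F: 1
  O: 1
Molecular formula: C9H8ClFO.
DoU = (2C + 2 + N − H − X) / 2 = (2·9 + 2 + 0 − 8 − 2) / 2 = 5.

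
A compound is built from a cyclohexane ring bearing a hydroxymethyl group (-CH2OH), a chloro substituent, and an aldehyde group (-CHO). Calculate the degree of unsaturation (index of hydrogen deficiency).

Atom tally by fragment:
  cyclohexane ring core → C:6 H:12
  (− 3 ring H displaced by substituents)
  + CH2OH → C:1 H:3 O:1
  + Cl → Cl:1
  + CHO → C:1 H:1 O:1
Element totals:
  C: 8
  H: 13
  Cl: 1
  O: 2
Molecular formula: C8H13ClO2.
DoU = (2C + 2 + N − H − X) / 2 = (2·8 + 2 + 0 − 13 − 1) / 2 = 2.

2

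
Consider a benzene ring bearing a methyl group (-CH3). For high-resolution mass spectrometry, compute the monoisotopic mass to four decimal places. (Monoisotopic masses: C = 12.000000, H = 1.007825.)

Atom tally by fragment:
  benzene ring core → C:6 H:6
  (− 1 ring H displaced by substituents)
  + CH3 → C:1 H:3
Element totals:
  C: 7
  H: 8
Molecular formula: C7H8.
  M = 7(12.0) + 8(1.007825)
    = 84.000000 + 8.062600 = 92.062600

92.0626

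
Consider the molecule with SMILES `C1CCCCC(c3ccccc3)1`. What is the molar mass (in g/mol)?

160.26 g/mol

Atom tally by fragment:
  cyclohexane ring core → C:6 H:12
  (− 1 ring H displaced by substituents)
  + C6H5 → C:6 H:5
Element totals:
  C: 12
  H: 16
Molecular formula: C12H16.
  M = 12(12.011) + 16(1.008)
    = 144.132 + 16.128 = 160.260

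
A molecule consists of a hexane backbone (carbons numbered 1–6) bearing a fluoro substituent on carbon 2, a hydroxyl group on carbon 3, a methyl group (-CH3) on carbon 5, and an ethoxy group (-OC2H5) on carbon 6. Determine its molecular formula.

C9H19FO2

Atom tally by fragment:
  CH3 → C:1 H:3
  CH(F) → C:1 H:1 F:1
  CH(OH) → C:1 H:2 O:1
  CH2 → C:1 H:2
  CH(CH3) → C:2 H:4
  CH2OC2H5 → C:3 H:7 O:1
Element totals:
  C: 9
  H: 19
  F: 1
  O: 2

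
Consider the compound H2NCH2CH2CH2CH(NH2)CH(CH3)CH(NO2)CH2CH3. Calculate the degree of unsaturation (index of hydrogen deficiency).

1

Element totals:
  C: 9
  H: 21
  N: 3
  O: 2
Molecular formula: C9H21N3O2.
DoU = (2C + 2 + N − H − X) / 2 = (2·9 + 2 + 3 − 21 − 0) / 2 = 1.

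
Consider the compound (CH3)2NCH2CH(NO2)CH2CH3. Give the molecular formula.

Atom tally by fragment:
  (CH3)2NCH2 → C:3 H:8 N:1
  CH(NO2) → C:1 H:1 N:1 O:2
  CH2 → C:1 H:2
  CH3 → C:1 H:3
Element totals:
  C: 6
  H: 14
  N: 2
  O: 2

C6H14N2O2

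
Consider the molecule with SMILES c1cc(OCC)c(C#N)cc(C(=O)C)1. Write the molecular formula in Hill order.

Atom tally by fragment:
  benzene ring core → C:6 H:6
  (− 3 ring H displaced by substituents)
  + OC2H5 → C:2 H:5 O:1
  + CN → C:1 N:1
  + COCH3 → C:2 H:3 O:1
Element totals:
  C: 11
  H: 11
  N: 1
  O: 2

C11H11NO2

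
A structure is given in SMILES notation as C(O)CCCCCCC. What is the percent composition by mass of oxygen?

Atom tally by fragment:
  HOCH2 → C:1 H:3 O:1
  CH2 → C:1 H:2
  CH2 → C:1 H:2
  CH2 → C:1 H:2
  CH2 → C:1 H:2
  CH2 → C:1 H:2
  CH2 → C:1 H:2
  CH3 → C:1 H:3
Element totals:
  C: 8
  H: 18
  O: 1
Molecular formula: C8H18O.
Molar mass = 130.231 g/mol.
Mass from O: 1 × 15.999 = 15.999 g/mol.
%O = 15.999 / 130.231 × 100 = 12.29%.

12.29%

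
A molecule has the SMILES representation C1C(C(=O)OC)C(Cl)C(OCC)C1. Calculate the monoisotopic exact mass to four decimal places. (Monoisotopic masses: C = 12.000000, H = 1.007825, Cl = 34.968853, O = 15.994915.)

Atom tally by fragment:
  cyclopentane ring core → C:5 H:10
  (− 3 ring H displaced by substituents)
  + COOCH3 → C:2 H:3 O:2
  + Cl → Cl:1
  + OC2H5 → C:2 H:5 O:1
Element totals:
  C: 9
  H: 15
  Cl: 1
  O: 3
Molecular formula: C9H15ClO3.
  M = 9(12.0) + 15(1.007825) + 34.968853 + 3(15.994915)
    = 108.000000 + 15.117375 + 34.968853 + 47.984745 = 206.070973

206.0710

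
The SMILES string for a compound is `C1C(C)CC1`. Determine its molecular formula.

Atom tally by fragment:
  cyclobutane ring core → C:4 H:8
  (− 1 ring H displaced by substituents)
  + CH3 → C:1 H:3
Element totals:
  C: 5
  H: 10

C5H10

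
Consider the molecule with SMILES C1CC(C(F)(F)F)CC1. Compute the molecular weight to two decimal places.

Atom tally by fragment:
  cyclopentane ring core → C:5 H:10
  (− 1 ring H displaced by substituents)
  + CF3 → C:1 F:3
Element totals:
  C: 6
  H: 9
  F: 3
Molecular formula: C6H9F3.
  M = 6(12.011) + 9(1.008) + 3(18.998)
    = 72.066 + 9.072 + 56.994 = 138.132

138.13 g/mol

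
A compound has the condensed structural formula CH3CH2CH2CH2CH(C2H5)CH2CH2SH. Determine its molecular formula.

C9H20S

Atom tally by fragment:
  CH3 → C:1 H:3
  CH2 → C:1 H:2
  CH2 → C:1 H:2
  CH2 → C:1 H:2
  CH(C2H5) → C:3 H:6
  CH2 → C:1 H:2
  CH2SH → C:1 H:3 S:1
Element totals:
  C: 9
  H: 20
  S: 1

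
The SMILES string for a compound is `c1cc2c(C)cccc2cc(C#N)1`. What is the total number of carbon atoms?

Atom tally by fragment:
  naphthalene ring system core → C:10 H:8
  (− 2 ring H displaced by substituents)
  + CH3 → C:1 H:3
  + CN → C:1 N:1
Element totals:
  C: 12
  H: 9
  N: 1

12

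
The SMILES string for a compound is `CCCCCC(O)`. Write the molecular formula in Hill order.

Atom tally by fragment:
  CH3 → C:1 H:3
  CH2 → C:1 H:2
  CH2 → C:1 H:2
  CH2 → C:1 H:2
  CH2 → C:1 H:2
  CH2OH → C:1 H:3 O:1
Element totals:
  C: 6
  H: 14
  O: 1

C6H14O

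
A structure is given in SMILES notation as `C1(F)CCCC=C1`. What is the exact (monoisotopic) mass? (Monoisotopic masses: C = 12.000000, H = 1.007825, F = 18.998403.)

100.0688

Atom tally by fragment:
  cyclohexene ring core → C:6 H:10
  (− 1 ring H displaced by substituents)
  + F → F:1
Element totals:
  C: 6
  H: 9
  F: 1
Molecular formula: C6H9F.
  M = 6(12.0) + 9(1.007825) + 18.998403
    = 72.000000 + 9.070425 + 18.998403 = 100.068828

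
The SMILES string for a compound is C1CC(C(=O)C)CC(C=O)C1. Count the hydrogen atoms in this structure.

14

Atom tally by fragment:
  cyclohexane ring core → C:6 H:12
  (− 2 ring H displaced by substituents)
  + COCH3 → C:2 H:3 O:1
  + CHO → C:1 H:1 O:1
Element totals:
  C: 9
  H: 14
  O: 2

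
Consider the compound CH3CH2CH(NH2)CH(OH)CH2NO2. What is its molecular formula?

C5H12N2O3

Atom tally by fragment:
  CH3 → C:1 H:3
  CH2 → C:1 H:2
  CH(NH2) → C:1 H:3 N:1
  CH(OH) → C:1 H:2 O:1
  CH2NO2 → C:1 H:2 N:1 O:2
Element totals:
  C: 5
  H: 12
  N: 2
  O: 3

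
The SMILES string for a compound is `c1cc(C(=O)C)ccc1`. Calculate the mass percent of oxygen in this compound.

13.32%

Atom tally by fragment:
  benzene ring core → C:6 H:6
  (− 1 ring H displaced by substituents)
  + COCH3 → C:2 H:3 O:1
Element totals:
  C: 8
  H: 8
  O: 1
Molecular formula: C8H8O.
Molar mass = 120.151 g/mol.
Mass from O: 1 × 15.999 = 15.999 g/mol.
%O = 15.999 / 120.151 × 100 = 13.32%.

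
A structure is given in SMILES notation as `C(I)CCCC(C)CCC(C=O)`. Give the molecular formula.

Atom tally by fragment:
  ICH2 → C:1 H:2 I:1
  CH2 → C:1 H:2
  CH2 → C:1 H:2
  CH2 → C:1 H:2
  CH(CH3) → C:2 H:4
  CH2 → C:1 H:2
  CH2 → C:1 H:2
  CH2CHO → C:2 H:3 O:1
Element totals:
  C: 10
  H: 19
  I: 1
  O: 1

C10H19IO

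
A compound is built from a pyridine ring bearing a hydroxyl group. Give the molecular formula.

Atom tally by fragment:
  pyridine ring core → C:5 H:5 N:1
  (− 1 ring H displaced by substituents)
  + OH → O:1 H:1
Element totals:
  C: 5
  H: 5
  N: 1
  O: 1

C5H5NO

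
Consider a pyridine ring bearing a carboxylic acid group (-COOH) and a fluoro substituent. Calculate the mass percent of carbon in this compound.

Atom tally by fragment:
  pyridine ring core → C:5 H:5 N:1
  (− 2 ring H displaced by substituents)
  + COOH → C:1 H:1 O:2
  + F → F:1
Element totals:
  C: 6
  H: 4
  F: 1
  N: 1
  O: 2
Molecular formula: C6H4FNO2.
Molar mass = 141.101 g/mol.
Mass from C: 6 × 12.011 = 72.066 g/mol.
%C = 72.066 / 141.101 × 100 = 51.07%.

51.07%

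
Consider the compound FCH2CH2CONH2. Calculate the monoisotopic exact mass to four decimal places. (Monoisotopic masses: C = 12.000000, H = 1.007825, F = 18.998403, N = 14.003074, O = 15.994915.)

91.0433

Atom tally by fragment:
  FCH2 → C:1 H:2 F:1
  CH2CONH2 → C:2 H:4 O:1 N:1
Element totals:
  C: 3
  H: 6
  F: 1
  N: 1
  O: 1
Molecular formula: C3H6FNO.
  M = 3(12.0) + 6(1.007825) + 18.998403 + 14.003074 + 15.994915
    = 36.000000 + 6.046950 + 18.998403 + 14.003074 + 15.994915 = 91.043342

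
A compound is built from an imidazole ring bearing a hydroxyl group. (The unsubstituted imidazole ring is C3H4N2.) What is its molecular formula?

C3H4N2O

Atom tally by fragment:
  imidazole ring core → C:3 H:4 N:2
  (− 1 ring H displaced by substituents)
  + OH → O:1 H:1
Element totals:
  C: 3
  H: 4
  N: 2
  O: 1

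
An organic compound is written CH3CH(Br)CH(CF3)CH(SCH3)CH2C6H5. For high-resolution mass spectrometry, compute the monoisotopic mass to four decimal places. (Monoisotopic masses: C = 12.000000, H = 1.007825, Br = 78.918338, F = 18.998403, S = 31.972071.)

Atom tally by fragment:
  CH3 → C:1 H:3
  CH(Br) → C:1 H:1 Br:1
  CH(CF3) → C:2 H:1 F:3
  CH(SCH3) → C:2 H:4 S:1
  CH2C6H5 → C:7 H:7
Element totals:
  C: 13
  H: 16
  Br: 1
  F: 3
  S: 1
Molecular formula: C13H16BrF3S.
  M = 13(12.0) + 16(1.007825) + 78.918338 + 3(18.998403) + 31.972071
    = 156.000000 + 16.125200 + 78.918338 + 56.995209 + 31.972071 = 340.010818

340.0108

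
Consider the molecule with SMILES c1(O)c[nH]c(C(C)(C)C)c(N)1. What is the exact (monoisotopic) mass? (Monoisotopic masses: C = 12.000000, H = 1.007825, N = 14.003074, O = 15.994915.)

154.1106

Atom tally by fragment:
  pyrrole ring core → C:4 H:5 N:1
  (− 3 ring H displaced by substituents)
  + OH → O:1 H:1
  + C(CH3)3 → C:4 H:9
  + NH2 → N:1 H:2
Element totals:
  C: 8
  H: 14
  N: 2
  O: 1
Molecular formula: C8H14N2O.
  M = 8(12.0) + 14(1.007825) + 2(14.003074) + 15.994915
    = 96.000000 + 14.109550 + 28.006148 + 15.994915 = 154.110613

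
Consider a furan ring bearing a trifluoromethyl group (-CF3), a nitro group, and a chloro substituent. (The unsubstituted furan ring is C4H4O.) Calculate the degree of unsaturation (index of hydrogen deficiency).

4

Atom tally by fragment:
  furan ring core → C:4 H:4 O:1
  (− 3 ring H displaced by substituents)
  + CF3 → C:1 F:3
  + NO2 → N:1 O:2
  + Cl → Cl:1
Element totals:
  C: 5
  H: 1
  Cl: 1
  F: 3
  N: 1
  O: 3
Molecular formula: C5HClF3NO3.
DoU = (2C + 2 + N − H − X) / 2 = (2·5 + 2 + 1 − 1 − 4) / 2 = 4.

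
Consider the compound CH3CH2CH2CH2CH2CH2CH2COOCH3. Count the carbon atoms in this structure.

Element totals:
  C: 9
  H: 18
  O: 2

9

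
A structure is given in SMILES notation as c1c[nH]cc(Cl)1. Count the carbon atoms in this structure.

4

Atom tally by fragment:
  pyrrole ring core → C:4 H:5 N:1
  (− 1 ring H displaced by substituents)
  + Cl → Cl:1
Element totals:
  C: 4
  H: 4
  Cl: 1
  N: 1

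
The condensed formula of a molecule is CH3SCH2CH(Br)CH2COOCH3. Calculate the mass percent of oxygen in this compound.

14.09%

Element totals:
  C: 6
  H: 11
  Br: 1
  O: 2
  S: 1
Molecular formula: C6H11BrO2S.
Molar mass = 227.116 g/mol.
Mass from O: 2 × 15.999 = 31.998 g/mol.
%O = 31.998 / 227.116 × 100 = 14.09%.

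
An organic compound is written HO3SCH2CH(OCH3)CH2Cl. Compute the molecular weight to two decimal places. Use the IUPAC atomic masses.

Atom tally by fragment:
  HO3SCH2 → C:1 H:3 S:1 O:3
  CH(OCH3) → C:2 H:4 O:1
  CH2Cl → C:1 H:2 Cl:1
Element totals:
  C: 4
  H: 9
  Cl: 1
  O: 4
  S: 1
Molecular formula: C4H9ClO4S.
  M = 4(12.011) + 9(1.008) + 35.45 + 4(15.999) + 32.06
    = 48.044 + 9.072 + 35.450 + 63.996 + 32.060 = 188.622

188.62 g/mol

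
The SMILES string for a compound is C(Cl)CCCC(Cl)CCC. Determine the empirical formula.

Atom tally by fragment:
  ClCH2 → C:1 H:2 Cl:1
  CH2 → C:1 H:2
  CH2 → C:1 H:2
  CH2 → C:1 H:2
  CH(Cl) → C:1 H:1 Cl:1
  CH2 → C:1 H:2
  CH2 → C:1 H:2
  CH3 → C:1 H:3
Element totals:
  C: 8
  H: 16
  Cl: 2
Molecular formula: C8H16Cl2.
gcd of subscripts = 2; dividing each by 2:
  C: 8/2 = 4
  Cl: 2/2 = 1
  H: 16/2 = 8

C4H8Cl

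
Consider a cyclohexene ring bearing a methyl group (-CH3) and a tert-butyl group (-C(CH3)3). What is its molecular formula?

C11H20

Atom tally by fragment:
  cyclohexene ring core → C:6 H:10
  (− 2 ring H displaced by substituents)
  + CH3 → C:1 H:3
  + C(CH3)3 → C:4 H:9
Element totals:
  C: 11
  H: 20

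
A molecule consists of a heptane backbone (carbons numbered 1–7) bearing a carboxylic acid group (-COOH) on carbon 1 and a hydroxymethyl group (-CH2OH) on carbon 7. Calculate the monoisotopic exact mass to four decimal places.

174.1256

Atom tally by fragment:
  HOOCCH2 → C:2 H:3 O:2
  CH2 → C:1 H:2
  CH2 → C:1 H:2
  CH2 → C:1 H:2
  CH2 → C:1 H:2
  CH2 → C:1 H:2
  CH2CH2OH → C:2 H:5 O:1
Element totals:
  C: 9
  H: 18
  O: 3
Molecular formula: C9H18O3.
  M = 9(12.0) + 18(1.007825) + 3(15.994915)
    = 108.000000 + 18.140850 + 47.984745 = 174.125595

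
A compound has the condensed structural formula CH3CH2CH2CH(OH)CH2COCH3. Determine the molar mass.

130.19 g/mol

Element totals:
  C: 7
  H: 14
  O: 2
Molecular formula: C7H14O2.
  M = 7(12.011) + 14(1.008) + 2(15.999)
    = 84.077 + 14.112 + 31.998 = 130.187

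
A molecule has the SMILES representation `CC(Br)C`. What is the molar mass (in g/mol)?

Atom tally by fragment:
  CH3 → C:1 H:3
  CH(Br) → C:1 H:1 Br:1
  CH3 → C:1 H:3
Element totals:
  C: 3
  H: 7
  Br: 1
Molecular formula: C3H7Br.
  M = 3(12.011) + 7(1.008) + 79.904
    = 36.033 + 7.056 + 79.904 = 122.993

122.99 g/mol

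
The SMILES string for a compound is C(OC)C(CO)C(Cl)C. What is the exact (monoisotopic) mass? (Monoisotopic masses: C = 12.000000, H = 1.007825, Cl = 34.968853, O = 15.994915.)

Atom tally by fragment:
  CH3OCH2 → C:2 H:5 O:1
  CH(CH2OH) → C:2 H:4 O:1
  CH(Cl) → C:1 H:1 Cl:1
  CH3 → C:1 H:3
Element totals:
  C: 6
  H: 13
  Cl: 1
  O: 2
Molecular formula: C6H13ClO2.
  M = 6(12.0) + 13(1.007825) + 34.968853 + 2(15.994915)
    = 72.000000 + 13.101725 + 34.968853 + 31.989830 = 152.060408

152.0604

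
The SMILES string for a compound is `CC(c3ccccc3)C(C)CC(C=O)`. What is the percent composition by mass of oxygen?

Atom tally by fragment:
  CH3 → C:1 H:3
  CH(C6H5) → C:7 H:6
  CH(CH3) → C:2 H:4
  CH2 → C:1 H:2
  CH2CHO → C:2 H:3 O:1
Element totals:
  C: 13
  H: 18
  O: 1
Molecular formula: C13H18O.
Molar mass = 190.286 g/mol.
Mass from O: 1 × 15.999 = 15.999 g/mol.
%O = 15.999 / 190.286 × 100 = 8.41%.

8.41%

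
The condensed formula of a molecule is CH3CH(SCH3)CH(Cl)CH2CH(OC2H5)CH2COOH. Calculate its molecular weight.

254.77 g/mol

Atom tally by fragment:
  CH3 → C:1 H:3
  CH(SCH3) → C:2 H:4 S:1
  CH(Cl) → C:1 H:1 Cl:1
  CH2 → C:1 H:2
  CH(OC2H5) → C:3 H:6 O:1
  CH2COOH → C:2 H:3 O:2
Element totals:
  C: 10
  H: 19
  Cl: 1
  O: 3
  S: 1
Molecular formula: C10H19ClO3S.
  M = 10(12.011) + 19(1.008) + 35.45 + 3(15.999) + 32.06
    = 120.110 + 19.152 + 35.450 + 47.997 + 32.060 = 254.769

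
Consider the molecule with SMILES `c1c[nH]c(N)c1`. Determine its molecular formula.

Atom tally by fragment:
  pyrrole ring core → C:4 H:5 N:1
  (− 1 ring H displaced by substituents)
  + NH2 → N:1 H:2
Element totals:
  C: 4
  H: 6
  N: 2

C4H6N2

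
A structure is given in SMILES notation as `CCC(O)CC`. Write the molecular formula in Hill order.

Atom tally by fragment:
  CH3 → C:1 H:3
  CH2 → C:1 H:2
  CH(OH) → C:1 H:2 O:1
  CH2 → C:1 H:2
  CH3 → C:1 H:3
Element totals:
  C: 5
  H: 12
  O: 1

C5H12O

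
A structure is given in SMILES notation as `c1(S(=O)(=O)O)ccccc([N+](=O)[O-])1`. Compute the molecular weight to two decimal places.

203.17 g/mol

Atom tally by fragment:
  benzene ring core → C:6 H:6
  (− 2 ring H displaced by substituents)
  + SO3H → S:1 O:3 H:1
  + NO2 → N:1 O:2
Element totals:
  C: 6
  H: 5
  N: 1
  O: 5
  S: 1
Molecular formula: C6H5NO5S.
  M = 6(12.011) + 5(1.008) + 14.007 + 5(15.999) + 32.06
    = 72.066 + 5.040 + 14.007 + 79.995 + 32.060 = 203.168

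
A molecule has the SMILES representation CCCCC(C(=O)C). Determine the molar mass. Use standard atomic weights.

114.19 g/mol

Atom tally by fragment:
  CH3 → C:1 H:3
  CH2 → C:1 H:2
  CH2 → C:1 H:2
  CH2 → C:1 H:2
  CH2COCH3 → C:3 H:5 O:1
Element totals:
  C: 7
  H: 14
  O: 1
Molecular formula: C7H14O.
  M = 7(12.011) + 14(1.008) + 15.999
    = 84.077 + 14.112 + 15.999 = 114.188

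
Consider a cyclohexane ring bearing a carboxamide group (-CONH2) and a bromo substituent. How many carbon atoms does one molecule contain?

Atom tally by fragment:
  cyclohexane ring core → C:6 H:12
  (− 2 ring H displaced by substituents)
  + CONH2 → C:1 H:2 O:1 N:1
  + Br → Br:1
Element totals:
  C: 7
  H: 12
  Br: 1
  N: 1
  O: 1

7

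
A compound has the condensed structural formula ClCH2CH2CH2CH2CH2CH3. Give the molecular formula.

C6H13Cl

Element totals:
  C: 6
  H: 13
  Cl: 1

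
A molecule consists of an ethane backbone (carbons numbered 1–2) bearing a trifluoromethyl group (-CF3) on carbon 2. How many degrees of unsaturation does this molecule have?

0

Atom tally by fragment:
  CH3 → C:1 H:3
  CH2CF3 → C:2 H:2 F:3
Element totals:
  C: 3
  H: 5
  F: 3
Molecular formula: C3H5F3.
DoU = (2C + 2 + N − H − X) / 2 = (2·3 + 2 + 0 − 5 − 3) / 2 = 0.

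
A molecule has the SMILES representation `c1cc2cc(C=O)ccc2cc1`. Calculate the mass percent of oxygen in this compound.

Atom tally by fragment:
  naphthalene ring system core → C:10 H:8
  (− 1 ring H displaced by substituents)
  + CHO → C:1 H:1 O:1
Element totals:
  C: 11
  H: 8
  O: 1
Molecular formula: C11H8O.
Molar mass = 156.184 g/mol.
Mass from O: 1 × 15.999 = 15.999 g/mol.
%O = 15.999 / 156.184 × 100 = 10.24%.

10.24%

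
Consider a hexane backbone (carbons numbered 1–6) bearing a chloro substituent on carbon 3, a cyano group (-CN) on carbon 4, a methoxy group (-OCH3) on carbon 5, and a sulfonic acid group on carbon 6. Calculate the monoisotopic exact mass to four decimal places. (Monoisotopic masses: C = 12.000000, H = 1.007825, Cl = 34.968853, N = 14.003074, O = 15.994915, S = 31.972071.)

Atom tally by fragment:
  CH3 → C:1 H:3
  CH2 → C:1 H:2
  CH(Cl) → C:1 H:1 Cl:1
  CH(CN) → C:2 H:1 N:1
  CH(OCH3) → C:2 H:4 O:1
  CH2SO3H → C:1 H:3 S:1 O:3
Element totals:
  C: 8
  H: 14
  Cl: 1
  N: 1
  O: 4
  S: 1
Molecular formula: C8H14ClNO4S.
  M = 8(12.0) + 14(1.007825) + 34.968853 + 14.003074 + 4(15.994915) + 31.972071
    = 96.000000 + 14.109550 + 34.968853 + 14.003074 + 63.979660 + 31.972071 = 255.033208

255.0332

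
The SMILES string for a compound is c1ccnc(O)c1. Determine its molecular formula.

Atom tally by fragment:
  pyridine ring core → C:5 H:5 N:1
  (− 1 ring H displaced by substituents)
  + OH → O:1 H:1
Element totals:
  C: 5
  H: 5
  N: 1
  O: 1

C5H5NO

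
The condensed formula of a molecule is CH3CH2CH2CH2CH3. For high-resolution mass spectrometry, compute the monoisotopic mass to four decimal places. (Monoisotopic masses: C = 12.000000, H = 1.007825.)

Atom tally by fragment:
  CH3 → C:1 H:3
  CH2 → C:1 H:2
  CH2 → C:1 H:2
  CH2 → C:1 H:2
  CH3 → C:1 H:3
Element totals:
  C: 5
  H: 12
Molecular formula: C5H12.
  M = 5(12.0) + 12(1.007825)
    = 60.000000 + 12.093900 = 72.093900

72.0939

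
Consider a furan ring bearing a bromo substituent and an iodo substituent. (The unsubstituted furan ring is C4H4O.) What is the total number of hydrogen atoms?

Atom tally by fragment:
  furan ring core → C:4 H:4 O:1
  (− 2 ring H displaced by substituents)
  + Br → Br:1
  + I → I:1
Element totals:
  C: 4
  H: 2
  Br: 1
  I: 1
  O: 1

2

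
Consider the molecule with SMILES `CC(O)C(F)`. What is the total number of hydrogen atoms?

Atom tally by fragment:
  CH3 → C:1 H:3
  CH(OH) → C:1 H:2 O:1
  CH2F → C:1 H:2 F:1
Element totals:
  C: 3
  H: 7
  F: 1
  O: 1

7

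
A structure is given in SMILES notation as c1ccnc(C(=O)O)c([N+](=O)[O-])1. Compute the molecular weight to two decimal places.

168.11 g/mol

Atom tally by fragment:
  pyridine ring core → C:5 H:5 N:1
  (− 2 ring H displaced by substituents)
  + COOH → C:1 H:1 O:2
  + NO2 → N:1 O:2
Element totals:
  C: 6
  H: 4
  N: 2
  O: 4
Molecular formula: C6H4N2O4.
  M = 6(12.011) + 4(1.008) + 2(14.007) + 4(15.999)
    = 72.066 + 4.032 + 28.014 + 63.996 = 168.108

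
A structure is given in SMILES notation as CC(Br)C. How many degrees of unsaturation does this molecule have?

0

Atom tally by fragment:
  CH3 → C:1 H:3
  CH(Br) → C:1 H:1 Br:1
  CH3 → C:1 H:3
Element totals:
  C: 3
  H: 7
  Br: 1
Molecular formula: C3H7Br.
DoU = (2C + 2 + N − H − X) / 2 = (2·3 + 2 + 0 − 7 − 1) / 2 = 0.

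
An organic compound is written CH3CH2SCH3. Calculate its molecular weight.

Element totals:
  C: 3
  H: 8
  S: 1
Molecular formula: C3H8S.
  M = 3(12.011) + 8(1.008) + 32.06
    = 36.033 + 8.064 + 32.060 = 76.157

76.16 g/mol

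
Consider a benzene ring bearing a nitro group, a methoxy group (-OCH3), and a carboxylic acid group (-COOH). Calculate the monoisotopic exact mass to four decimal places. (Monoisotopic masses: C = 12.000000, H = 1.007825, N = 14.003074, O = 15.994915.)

Atom tally by fragment:
  benzene ring core → C:6 H:6
  (− 3 ring H displaced by substituents)
  + NO2 → N:1 O:2
  + OCH3 → C:1 H:3 O:1
  + COOH → C:1 H:1 O:2
Element totals:
  C: 8
  H: 7
  N: 1
  O: 5
Molecular formula: C8H7NO5.
  M = 8(12.0) + 7(1.007825) + 14.003074 + 5(15.994915)
    = 96.000000 + 7.054775 + 14.003074 + 79.974575 = 197.032424

197.0324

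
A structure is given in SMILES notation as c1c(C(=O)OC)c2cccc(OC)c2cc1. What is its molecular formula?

C13H12O3

Atom tally by fragment:
  naphthalene ring system core → C:10 H:8
  (− 2 ring H displaced by substituents)
  + COOCH3 → C:2 H:3 O:2
  + OCH3 → C:1 H:3 O:1
Element totals:
  C: 13
  H: 12
  O: 3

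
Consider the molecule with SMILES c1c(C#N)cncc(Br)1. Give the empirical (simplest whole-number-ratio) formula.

Atom tally by fragment:
  pyridine ring core → C:5 H:5 N:1
  (− 2 ring H displaced by substituents)
  + CN → C:1 N:1
  + Br → Br:1
Element totals:
  C: 6
  H: 3
  Br: 1
  N: 2
Molecular formula: C6H3BrN2.
gcd of subscripts (1, 6, 3, 2) = 1, so the empirical formula equals the molecular formula.

C6H3BrN2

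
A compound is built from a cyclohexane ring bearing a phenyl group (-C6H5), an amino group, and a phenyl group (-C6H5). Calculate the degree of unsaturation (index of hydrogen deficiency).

Atom tally by fragment:
  cyclohexane ring core → C:6 H:12
  (− 3 ring H displaced by substituents)
  + C6H5 → C:6 H:5
  + NH2 → N:1 H:2
  + C6H5 → C:6 H:5
Element totals:
  C: 18
  H: 21
  N: 1
Molecular formula: C18H21N.
DoU = (2C + 2 + N − H − X) / 2 = (2·18 + 2 + 1 − 21 − 0) / 2 = 9.

9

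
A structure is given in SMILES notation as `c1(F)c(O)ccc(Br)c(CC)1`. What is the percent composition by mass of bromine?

Atom tally by fragment:
  benzene ring core → C:6 H:6
  (− 4 ring H displaced by substituents)
  + F → F:1
  + OH → O:1 H:1
  + Br → Br:1
  + C2H5 → C:2 H:5
Element totals:
  C: 8
  H: 8
  Br: 1
  F: 1
  O: 1
Molecular formula: C8H8BrFO.
Molar mass = 219.053 g/mol.
Mass from Br: 1 × 79.904 = 79.904 g/mol.
%Br = 79.904 / 219.053 × 100 = 36.48%.

36.48%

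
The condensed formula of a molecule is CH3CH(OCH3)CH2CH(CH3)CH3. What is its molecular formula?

C7H16O

Atom tally by fragment:
  CH3 → C:1 H:3
  CH(OCH3) → C:2 H:4 O:1
  CH2 → C:1 H:2
  CH(CH3) → C:2 H:4
  CH3 → C:1 H:3
Element totals:
  C: 7
  H: 16
  O: 1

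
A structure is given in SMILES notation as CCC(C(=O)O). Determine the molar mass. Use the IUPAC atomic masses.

88.11 g/mol

Atom tally by fragment:
  CH3 → C:1 H:3
  CH2 → C:1 H:2
  CH2COOH → C:2 H:3 O:2
Element totals:
  C: 4
  H: 8
  O: 2
Molecular formula: C4H8O2.
  M = 4(12.011) + 8(1.008) + 2(15.999)
    = 48.044 + 8.064 + 31.998 = 88.106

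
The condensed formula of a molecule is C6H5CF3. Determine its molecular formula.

Atom tally by fragment:
  benzene ring core → C:6 H:6
  (− 1 ring H displaced by substituents)
  + CF3 → C:1 F:3
Element totals:
  C: 7
  H: 5
  F: 3

C7H5F3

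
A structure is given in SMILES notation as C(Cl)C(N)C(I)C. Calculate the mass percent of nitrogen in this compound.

Atom tally by fragment:
  ClCH2 → C:1 H:2 Cl:1
  CH(NH2) → C:1 H:3 N:1
  CH(I) → C:1 H:1 I:1
  CH3 → C:1 H:3
Element totals:
  C: 4
  H: 9
  Cl: 1
  I: 1
  N: 1
Molecular formula: C4H9ClIN.
Molar mass = 233.477 g/mol.
Mass from N: 1 × 14.007 = 14.007 g/mol.
%N = 14.007 / 233.477 × 100 = 6.00%.

6.00%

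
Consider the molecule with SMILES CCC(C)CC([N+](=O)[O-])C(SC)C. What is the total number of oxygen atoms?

Atom tally by fragment:
  CH3 → C:1 H:3
  CH2 → C:1 H:2
  CH(CH3) → C:2 H:4
  CH2 → C:1 H:2
  CH(NO2) → C:1 H:1 N:1 O:2
  CH(SCH3) → C:2 H:4 S:1
  CH3 → C:1 H:3
Element totals:
  C: 9
  H: 19
  N: 1
  O: 2
  S: 1

2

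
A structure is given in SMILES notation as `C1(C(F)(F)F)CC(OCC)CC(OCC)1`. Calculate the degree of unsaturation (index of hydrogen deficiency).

1

Atom tally by fragment:
  cyclopentane ring core → C:5 H:10
  (− 3 ring H displaced by substituents)
  + CF3 → C:1 F:3
  + OC2H5 → C:2 H:5 O:1
  + OC2H5 → C:2 H:5 O:1
Element totals:
  C: 10
  H: 17
  F: 3
  O: 2
Molecular formula: C10H17F3O2.
DoU = (2C + 2 + N − H − X) / 2 = (2·10 + 2 + 0 − 17 − 3) / 2 = 1.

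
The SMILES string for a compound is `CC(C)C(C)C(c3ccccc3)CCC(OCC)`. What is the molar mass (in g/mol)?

Atom tally by fragment:
  CH3 → C:1 H:3
  CH(CH3) → C:2 H:4
  CH(CH3) → C:2 H:4
  CH(C6H5) → C:7 H:6
  CH2 → C:1 H:2
  CH2 → C:1 H:2
  CH2OC2H5 → C:3 H:7 O:1
Element totals:
  C: 17
  H: 28
  O: 1
Molecular formula: C17H28O.
  M = 17(12.011) + 28(1.008) + 15.999
    = 204.187 + 28.224 + 15.999 = 248.410

248.41 g/mol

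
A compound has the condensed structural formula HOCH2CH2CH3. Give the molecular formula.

Element totals:
  C: 3
  H: 8
  O: 1

C3H8O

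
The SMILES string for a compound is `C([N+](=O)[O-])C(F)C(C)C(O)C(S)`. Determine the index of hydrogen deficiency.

1

Atom tally by fragment:
  O2NCH2 → C:1 H:2 N:1 O:2
  CH(F) → C:1 H:1 F:1
  CH(CH3) → C:2 H:4
  CH(OH) → C:1 H:2 O:1
  CH2SH → C:1 H:3 S:1
Element totals:
  C: 6
  H: 12
  F: 1
  N: 1
  O: 3
  S: 1
Molecular formula: C6H12FNO3S.
DoU = (2C + 2 + N − H − X) / 2 = (2·6 + 2 + 1 − 12 − 1) / 2 = 1.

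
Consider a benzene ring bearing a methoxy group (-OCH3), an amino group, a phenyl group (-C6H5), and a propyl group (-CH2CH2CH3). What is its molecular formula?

C16H19NO

Atom tally by fragment:
  benzene ring core → C:6 H:6
  (− 4 ring H displaced by substituents)
  + OCH3 → C:1 H:3 O:1
  + NH2 → N:1 H:2
  + C6H5 → C:6 H:5
  + CH2CH2CH3 → C:3 H:7
Element totals:
  C: 16
  H: 19
  N: 1
  O: 1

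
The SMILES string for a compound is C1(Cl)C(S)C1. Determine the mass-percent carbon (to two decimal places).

Atom tally by fragment:
  cyclopropane ring core → C:3 H:6
  (− 2 ring H displaced by substituents)
  + Cl → Cl:1
  + SH → S:1 H:1
Element totals:
  C: 3
  H: 5
  Cl: 1
  S: 1
Molecular formula: C3H5ClS.
Molar mass = 108.583 g/mol.
Mass from C: 3 × 12.011 = 36.033 g/mol.
%C = 36.033 / 108.583 × 100 = 33.18%.

33.18%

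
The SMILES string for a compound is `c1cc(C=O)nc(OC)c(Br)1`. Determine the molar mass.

216.03 g/mol

Atom tally by fragment:
  pyridine ring core → C:5 H:5 N:1
  (− 3 ring H displaced by substituents)
  + CHO → C:1 H:1 O:1
  + OCH3 → C:1 H:3 O:1
  + Br → Br:1
Element totals:
  C: 7
  H: 6
  Br: 1
  N: 1
  O: 2
Molecular formula: C7H6BrNO2.
  M = 7(12.011) + 6(1.008) + 79.904 + 14.007 + 2(15.999)
    = 84.077 + 6.048 + 79.904 + 14.007 + 31.998 = 216.034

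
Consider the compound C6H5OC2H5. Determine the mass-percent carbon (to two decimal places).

Atom tally by fragment:
  benzene ring core → C:6 H:6
  (− 1 ring H displaced by substituents)
  + OC2H5 → C:2 H:5 O:1
Element totals:
  C: 8
  H: 10
  O: 1
Molecular formula: C8H10O.
Molar mass = 122.167 g/mol.
Mass from C: 8 × 12.011 = 96.088 g/mol.
%C = 96.088 / 122.167 × 100 = 78.65%.

78.65%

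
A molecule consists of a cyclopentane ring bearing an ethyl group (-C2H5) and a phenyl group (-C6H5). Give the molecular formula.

Atom tally by fragment:
  cyclopentane ring core → C:5 H:10
  (− 2 ring H displaced by substituents)
  + C2H5 → C:2 H:5
  + C6H5 → C:6 H:5
Element totals:
  C: 13
  H: 18

C13H18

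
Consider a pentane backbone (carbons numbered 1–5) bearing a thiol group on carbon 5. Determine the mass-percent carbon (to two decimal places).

Atom tally by fragment:
  CH3 → C:1 H:3
  CH2 → C:1 H:2
  CH2 → C:1 H:2
  CH2 → C:1 H:2
  CH2SH → C:1 H:3 S:1
Element totals:
  C: 5
  H: 12
  S: 1
Molecular formula: C5H12S.
Molar mass = 104.211 g/mol.
Mass from C: 5 × 12.011 = 60.055 g/mol.
%C = 60.055 / 104.211 × 100 = 57.63%.

57.63%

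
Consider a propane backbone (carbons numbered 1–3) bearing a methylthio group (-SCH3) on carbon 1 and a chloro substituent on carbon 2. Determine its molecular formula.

Atom tally by fragment:
  CH3SCH2 → C:2 H:5 S:1
  CH(Cl) → C:1 H:1 Cl:1
  CH3 → C:1 H:3
Element totals:
  C: 4
  H: 9
  Cl: 1
  S: 1

C4H9ClS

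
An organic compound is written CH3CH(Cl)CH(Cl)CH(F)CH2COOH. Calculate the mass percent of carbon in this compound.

35.49%

Atom tally by fragment:
  CH3 → C:1 H:3
  CH(Cl) → C:1 H:1 Cl:1
  CH(Cl) → C:1 H:1 Cl:1
  CH(F) → C:1 H:1 F:1
  CH2COOH → C:2 H:3 O:2
Element totals:
  C: 6
  H: 9
  Cl: 2
  F: 1
  O: 2
Molecular formula: C6H9Cl2FO2.
Molar mass = 203.034 g/mol.
Mass from C: 6 × 12.011 = 72.066 g/mol.
%C = 72.066 / 203.034 × 100 = 35.49%.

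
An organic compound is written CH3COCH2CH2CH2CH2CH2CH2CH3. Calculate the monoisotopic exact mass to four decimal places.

Atom tally by fragment:
  CH3COCH2 → C:3 H:5 O:1
  CH2 → C:1 H:2
  CH2 → C:1 H:2
  CH2 → C:1 H:2
  CH2 → C:1 H:2
  CH2 → C:1 H:2
  CH3 → C:1 H:3
Element totals:
  C: 9
  H: 18
  O: 1
Molecular formula: C9H18O.
  M = 9(12.0) + 18(1.007825) + 15.994915
    = 108.000000 + 18.140850 + 15.994915 = 142.135765

142.1358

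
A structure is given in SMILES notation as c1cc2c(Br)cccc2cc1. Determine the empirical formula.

C10H7Br

Atom tally by fragment:
  naphthalene ring system core → C:10 H:8
  (− 1 ring H displaced by substituents)
  + Br → Br:1
Element totals:
  C: 10
  H: 7
  Br: 1
Molecular formula: C10H7Br.
gcd of subscripts (1, 10, 7) = 1, so the empirical formula equals the molecular formula.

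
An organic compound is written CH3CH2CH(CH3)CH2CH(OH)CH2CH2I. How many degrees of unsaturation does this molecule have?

Element totals:
  C: 8
  H: 17
  I: 1
  O: 1
Molecular formula: C8H17IO.
DoU = (2C + 2 + N − H − X) / 2 = (2·8 + 2 + 0 − 17 − 1) / 2 = 0.

0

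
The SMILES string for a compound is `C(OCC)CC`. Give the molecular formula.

C5H12O

Atom tally by fragment:
  C2H5OCH2 → C:3 H:7 O:1
  CH2 → C:1 H:2
  CH3 → C:1 H:3
Element totals:
  C: 5
  H: 12
  O: 1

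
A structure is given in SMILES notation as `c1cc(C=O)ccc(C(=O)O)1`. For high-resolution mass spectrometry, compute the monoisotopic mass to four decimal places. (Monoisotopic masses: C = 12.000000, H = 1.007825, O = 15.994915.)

150.0317

Atom tally by fragment:
  benzene ring core → C:6 H:6
  (− 2 ring H displaced by substituents)
  + CHO → C:1 H:1 O:1
  + COOH → C:1 H:1 O:2
Element totals:
  C: 8
  H: 6
  O: 3
Molecular formula: C8H6O3.
  M = 8(12.0) + 6(1.007825) + 3(15.994915)
    = 96.000000 + 6.046950 + 47.984745 = 150.031695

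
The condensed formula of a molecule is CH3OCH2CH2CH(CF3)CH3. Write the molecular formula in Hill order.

Atom tally by fragment:
  CH3OCH2 → C:2 H:5 O:1
  CH2 → C:1 H:2
  CH(CF3) → C:2 H:1 F:3
  CH3 → C:1 H:3
Element totals:
  C: 6
  H: 11
  F: 3
  O: 1

C6H11F3O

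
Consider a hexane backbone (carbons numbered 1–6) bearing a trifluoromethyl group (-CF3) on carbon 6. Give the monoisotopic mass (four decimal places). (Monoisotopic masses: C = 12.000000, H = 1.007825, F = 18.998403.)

Atom tally by fragment:
  CH3 → C:1 H:3
  CH2 → C:1 H:2
  CH2 → C:1 H:2
  CH2 → C:1 H:2
  CH2 → C:1 H:2
  CH2CF3 → C:2 H:2 F:3
Element totals:
  C: 7
  H: 13
  F: 3
Molecular formula: C7H13F3.
  M = 7(12.0) + 13(1.007825) + 3(18.998403)
    = 84.000000 + 13.101725 + 56.995209 = 154.096934

154.0969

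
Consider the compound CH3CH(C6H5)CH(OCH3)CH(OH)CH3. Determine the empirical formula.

Atom tally by fragment:
  CH3 → C:1 H:3
  CH(C6H5) → C:7 H:6
  CH(OCH3) → C:2 H:4 O:1
  CH(OH) → C:1 H:2 O:1
  CH3 → C:1 H:3
Element totals:
  C: 12
  H: 18
  O: 2
Molecular formula: C12H18O2.
gcd of subscripts = 2; dividing each by 2:
  C: 12/2 = 6
  H: 18/2 = 9
  O: 2/2 = 1

C6H9O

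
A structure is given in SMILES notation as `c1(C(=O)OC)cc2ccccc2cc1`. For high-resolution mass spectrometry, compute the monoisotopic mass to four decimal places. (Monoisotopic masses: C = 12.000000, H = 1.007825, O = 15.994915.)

186.0681

Atom tally by fragment:
  naphthalene ring system core → C:10 H:8
  (− 1 ring H displaced by substituents)
  + COOCH3 → C:2 H:3 O:2
Element totals:
  C: 12
  H: 10
  O: 2
Molecular formula: C12H10O2.
  M = 12(12.0) + 10(1.007825) + 2(15.994915)
    = 144.000000 + 10.078250 + 31.989830 = 186.068080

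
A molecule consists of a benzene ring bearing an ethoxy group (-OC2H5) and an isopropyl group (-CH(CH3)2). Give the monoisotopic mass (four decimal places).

164.1201

Atom tally by fragment:
  benzene ring core → C:6 H:6
  (− 2 ring H displaced by substituents)
  + OC2H5 → C:2 H:5 O:1
  + CH(CH3)2 → C:3 H:7
Element totals:
  C: 11
  H: 16
  O: 1
Molecular formula: C11H16O.
  M = 11(12.0) + 16(1.007825) + 15.994915
    = 132.000000 + 16.125200 + 15.994915 = 164.120115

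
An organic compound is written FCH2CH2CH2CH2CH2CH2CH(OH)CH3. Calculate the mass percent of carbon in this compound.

Atom tally by fragment:
  FCH2 → C:1 H:2 F:1
  CH2 → C:1 H:2
  CH2 → C:1 H:2
  CH2 → C:1 H:2
  CH2 → C:1 H:2
  CH2 → C:1 H:2
  CH(OH) → C:1 H:2 O:1
  CH3 → C:1 H:3
Element totals:
  C: 8
  H: 17
  F: 1
  O: 1
Molecular formula: C8H17FO.
Molar mass = 148.221 g/mol.
Mass from C: 8 × 12.011 = 96.088 g/mol.
%C = 96.088 / 148.221 × 100 = 64.83%.

64.83%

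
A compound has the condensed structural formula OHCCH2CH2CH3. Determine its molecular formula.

Atom tally by fragment:
  OHCCH2 → C:2 H:3 O:1
  CH2 → C:1 H:2
  CH3 → C:1 H:3
Element totals:
  C: 4
  H: 8
  O: 1

C4H8O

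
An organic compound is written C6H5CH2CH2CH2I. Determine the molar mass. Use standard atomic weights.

Element totals:
  C: 9
  H: 11
  I: 1
Molecular formula: C9H11I.
  M = 9(12.011) + 11(1.008) + 126.904
    = 108.099 + 11.088 + 126.904 = 246.091

246.09 g/mol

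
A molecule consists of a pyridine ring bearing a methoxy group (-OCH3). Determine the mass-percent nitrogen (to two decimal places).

Atom tally by fragment:
  pyridine ring core → C:5 H:5 N:1
  (− 1 ring H displaced by substituents)
  + OCH3 → C:1 H:3 O:1
Element totals:
  C: 6
  H: 7
  N: 1
  O: 1
Molecular formula: C6H7NO.
Molar mass = 109.128 g/mol.
Mass from N: 1 × 14.007 = 14.007 g/mol.
%N = 14.007 / 109.128 × 100 = 12.84%.

12.84%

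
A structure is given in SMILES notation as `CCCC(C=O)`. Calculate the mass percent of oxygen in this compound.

18.57%

Atom tally by fragment:
  CH3 → C:1 H:3
  CH2 → C:1 H:2
  CH2 → C:1 H:2
  CH2CHO → C:2 H:3 O:1
Element totals:
  C: 5
  H: 10
  O: 1
Molecular formula: C5H10O.
Molar mass = 86.134 g/mol.
Mass from O: 1 × 15.999 = 15.999 g/mol.
%O = 15.999 / 86.134 × 100 = 18.57%.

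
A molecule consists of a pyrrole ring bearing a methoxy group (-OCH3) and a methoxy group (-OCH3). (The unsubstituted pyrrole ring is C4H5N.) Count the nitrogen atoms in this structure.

1

Atom tally by fragment:
  pyrrole ring core → C:4 H:5 N:1
  (− 2 ring H displaced by substituents)
  + OCH3 → C:1 H:3 O:1
  + OCH3 → C:1 H:3 O:1
Element totals:
  C: 6
  H: 9
  N: 1
  O: 2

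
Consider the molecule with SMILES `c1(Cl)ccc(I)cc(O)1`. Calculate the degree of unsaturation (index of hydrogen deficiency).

Atom tally by fragment:
  benzene ring core → C:6 H:6
  (− 3 ring H displaced by substituents)
  + Cl → Cl:1
  + I → I:1
  + OH → O:1 H:1
Element totals:
  C: 6
  H: 4
  Cl: 1
  I: 1
  O: 1
Molecular formula: C6H4ClIO.
DoU = (2C + 2 + N − H − X) / 2 = (2·6 + 2 + 0 − 4 − 2) / 2 = 4.

4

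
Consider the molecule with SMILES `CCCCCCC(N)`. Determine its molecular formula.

C7H17N

Atom tally by fragment:
  CH3 → C:1 H:3
  CH2 → C:1 H:2
  CH2 → C:1 H:2
  CH2 → C:1 H:2
  CH2 → C:1 H:2
  CH2 → C:1 H:2
  CH2NH2 → C:1 H:4 N:1
Element totals:
  C: 7
  H: 17
  N: 1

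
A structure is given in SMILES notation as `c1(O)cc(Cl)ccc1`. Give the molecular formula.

Atom tally by fragment:
  benzene ring core → C:6 H:6
  (− 2 ring H displaced by substituents)
  + OH → O:1 H:1
  + Cl → Cl:1
Element totals:
  C: 6
  H: 5
  Cl: 1
  O: 1

C6H5ClO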